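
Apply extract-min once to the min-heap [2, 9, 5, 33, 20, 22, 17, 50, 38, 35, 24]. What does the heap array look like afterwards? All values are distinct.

[5, 9, 17, 33, 20, 22, 24, 50, 38, 35]

remove root 2; move last element 24 to root → [24, 9, 5, 33, 20, 22, 17, 50, 38, 35]
24 vs smaller child 5 at index 2, swap → [5, 9, 24, 33, 20, 22, 17, 50, 38, 35]
24 vs smaller child 17 at index 6, swap → [5, 9, 17, 33, 20, 22, 24, 50, 38, 35]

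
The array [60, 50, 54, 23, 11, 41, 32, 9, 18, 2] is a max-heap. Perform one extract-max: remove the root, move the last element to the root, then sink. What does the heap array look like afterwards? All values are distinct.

[54, 50, 41, 23, 11, 2, 32, 9, 18]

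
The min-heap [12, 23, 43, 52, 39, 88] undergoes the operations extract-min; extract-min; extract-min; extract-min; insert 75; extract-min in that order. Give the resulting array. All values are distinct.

[75, 88]

extract-min → returns 12:
  remove root 12; move last element 88 to root → [88, 23, 43, 52, 39]
  88 vs smaller child 23 at index 1, swap → [23, 88, 43, 52, 39]
  88 vs smaller child 39 at index 4, swap → [23, 39, 43, 52, 88]
extract-min → returns 23:
  remove root 23; move last element 88 to root → [88, 39, 43, 52]
  88 vs smaller child 39 at index 1, swap → [39, 88, 43, 52]
  88 vs only child 52 at index 3, swap → [39, 52, 43, 88]
extract-min → returns 39:
  remove root 39; move last element 88 to root → [88, 52, 43]
  88 vs smaller child 43 at index 2, swap → [43, 52, 88]
extract-min → returns 43:
  remove root 43; move last element 88 to root → [88, 52]
  88 vs only child 52 at index 1, swap → [52, 88]
insert 75:
  append 75 at index 2 → [52, 88, 75] (no swap needed)
extract-min → returns 52:
  remove root 52; move last element 75 to root → [75, 88] (no swap needed)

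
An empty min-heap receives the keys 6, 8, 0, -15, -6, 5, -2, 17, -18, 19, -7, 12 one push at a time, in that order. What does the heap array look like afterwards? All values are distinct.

[-18, -15, -2, -6, -7, 6, 5, 17, 8, 19, 0, 12]

Insert 6:
  append 6 at index 0 → [6] (no swap needed)
Insert 8:
  append 8 at index 1 → [6, 8] (no swap needed)
Insert 0:
  append 0 at index 2 → [6, 8, 0]
  0 < parent 6 at index 0, swap → [0, 8, 6]
Insert -15:
  append -15 at index 3 → [0, 8, 6, -15]
  -15 < parent 8 at index 1, swap → [0, -15, 6, 8]
  -15 < parent 0 at index 0, swap → [-15, 0, 6, 8]
Insert -6:
  append -6 at index 4 → [-15, 0, 6, 8, -6]
  -6 < parent 0 at index 1, swap → [-15, -6, 6, 8, 0]
Insert 5:
  append 5 at index 5 → [-15, -6, 6, 8, 0, 5]
  5 < parent 6 at index 2, swap → [-15, -6, 5, 8, 0, 6]
Insert -2:
  append -2 at index 6 → [-15, -6, 5, 8, 0, 6, -2]
  -2 < parent 5 at index 2, swap → [-15, -6, -2, 8, 0, 6, 5]
Insert 17:
  append 17 at index 7 → [-15, -6, -2, 8, 0, 6, 5, 17] (no swap needed)
Insert -18:
  append -18 at index 8 → [-15, -6, -2, 8, 0, 6, 5, 17, -18]
  -18 < parent 8 at index 3, swap → [-15, -6, -2, -18, 0, 6, 5, 17, 8]
  -18 < parent -6 at index 1, swap → [-15, -18, -2, -6, 0, 6, 5, 17, 8]
  -18 < parent -15 at index 0, swap → [-18, -15, -2, -6, 0, 6, 5, 17, 8]
Insert 19:
  append 19 at index 9 → [-18, -15, -2, -6, 0, 6, 5, 17, 8, 19] (no swap needed)
Insert -7:
  append -7 at index 10 → [-18, -15, -2, -6, 0, 6, 5, 17, 8, 19, -7]
  -7 < parent 0 at index 4, swap → [-18, -15, -2, -6, -7, 6, 5, 17, 8, 19, 0]
Insert 12:
  append 12 at index 11 → [-18, -15, -2, -6, -7, 6, 5, 17, 8, 19, 0, 12] (no swap needed)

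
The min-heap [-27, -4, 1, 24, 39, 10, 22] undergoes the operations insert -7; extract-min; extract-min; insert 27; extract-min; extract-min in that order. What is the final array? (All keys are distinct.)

[10, 22, 27, 24, 39]

insert -7:
  append -7 at index 7 → [-27, -4, 1, 24, 39, 10, 22, -7]
  -7 < parent 24 at index 3, swap → [-27, -4, 1, -7, 39, 10, 22, 24]
  -7 < parent -4 at index 1, swap → [-27, -7, 1, -4, 39, 10, 22, 24]
extract-min → returns -27:
  remove root -27; move last element 24 to root → [24, -7, 1, -4, 39, 10, 22]
  24 vs smaller child -7 at index 1, swap → [-7, 24, 1, -4, 39, 10, 22]
  24 vs smaller child -4 at index 3, swap → [-7, -4, 1, 24, 39, 10, 22]
extract-min → returns -7:
  remove root -7; move last element 22 to root → [22, -4, 1, 24, 39, 10]
  22 vs smaller child -4 at index 1, swap → [-4, 22, 1, 24, 39, 10]
insert 27:
  append 27 at index 6 → [-4, 22, 1, 24, 39, 10, 27] (no swap needed)
extract-min → returns -4:
  remove root -4; move last element 27 to root → [27, 22, 1, 24, 39, 10]
  27 vs smaller child 1 at index 2, swap → [1, 22, 27, 24, 39, 10]
  27 vs only child 10 at index 5, swap → [1, 22, 10, 24, 39, 27]
extract-min → returns 1:
  remove root 1; move last element 27 to root → [27, 22, 10, 24, 39]
  27 vs smaller child 10 at index 2, swap → [10, 22, 27, 24, 39]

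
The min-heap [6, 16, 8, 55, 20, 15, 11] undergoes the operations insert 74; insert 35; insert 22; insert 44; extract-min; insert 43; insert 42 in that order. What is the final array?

[8, 16, 11, 35, 20, 15, 44, 74, 55, 22, 43, 42]

insert 74:
  append 74 at index 7 → [6, 16, 8, 55, 20, 15, 11, 74] (no swap needed)
insert 35:
  append 35 at index 8 → [6, 16, 8, 55, 20, 15, 11, 74, 35]
  35 < parent 55 at index 3, swap → [6, 16, 8, 35, 20, 15, 11, 74, 55]
insert 22:
  append 22 at index 9 → [6, 16, 8, 35, 20, 15, 11, 74, 55, 22] (no swap needed)
insert 44:
  append 44 at index 10 → [6, 16, 8, 35, 20, 15, 11, 74, 55, 22, 44] (no swap needed)
extract-min → returns 6:
  remove root 6; move last element 44 to root → [44, 16, 8, 35, 20, 15, 11, 74, 55, 22]
  44 vs smaller child 8 at index 2, swap → [8, 16, 44, 35, 20, 15, 11, 74, 55, 22]
  44 vs smaller child 11 at index 6, swap → [8, 16, 11, 35, 20, 15, 44, 74, 55, 22]
insert 43:
  append 43 at index 10 → [8, 16, 11, 35, 20, 15, 44, 74, 55, 22, 43] (no swap needed)
insert 42:
  append 42 at index 11 → [8, 16, 11, 35, 20, 15, 44, 74, 55, 22, 43, 42] (no swap needed)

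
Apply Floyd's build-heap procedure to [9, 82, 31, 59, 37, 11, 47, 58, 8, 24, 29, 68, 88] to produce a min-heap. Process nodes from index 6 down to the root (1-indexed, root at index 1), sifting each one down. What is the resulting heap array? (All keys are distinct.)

sift down from index 6: already satisfies heap property
sift down from index 5:
  37 vs smaller child 24 at index 10, swap → [9, 82, 31, 59, 24, 11, 47, 58, 8, 37, 29, 68, 88]
sift down from index 4:
  59 vs smaller child 8 at index 9, swap → [9, 82, 31, 8, 24, 11, 47, 58, 59, 37, 29, 68, 88]
sift down from index 3:
  31 vs smaller child 11 at index 6, swap → [9, 82, 11, 8, 24, 31, 47, 58, 59, 37, 29, 68, 88]
sift down from index 2:
  82 vs smaller child 8 at index 4, swap → [9, 8, 11, 82, 24, 31, 47, 58, 59, 37, 29, 68, 88]
  82 vs smaller child 58 at index 8, swap → [9, 8, 11, 58, 24, 31, 47, 82, 59, 37, 29, 68, 88]
sift down from index 1:
  9 vs smaller child 8 at index 2, swap → [8, 9, 11, 58, 24, 31, 47, 82, 59, 37, 29, 68, 88]

[8, 9, 11, 58, 24, 31, 47, 82, 59, 37, 29, 68, 88]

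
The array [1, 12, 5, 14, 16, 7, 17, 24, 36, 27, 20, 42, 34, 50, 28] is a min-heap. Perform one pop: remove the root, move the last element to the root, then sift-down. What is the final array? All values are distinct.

[5, 12, 7, 14, 16, 28, 17, 24, 36, 27, 20, 42, 34, 50]

remove root 1; move last element 28 to root → [28, 12, 5, 14, 16, 7, 17, 24, 36, 27, 20, 42, 34, 50]
28 vs smaller child 5 at index 2, swap → [5, 12, 28, 14, 16, 7, 17, 24, 36, 27, 20, 42, 34, 50]
28 vs smaller child 7 at index 5, swap → [5, 12, 7, 14, 16, 28, 17, 24, 36, 27, 20, 42, 34, 50]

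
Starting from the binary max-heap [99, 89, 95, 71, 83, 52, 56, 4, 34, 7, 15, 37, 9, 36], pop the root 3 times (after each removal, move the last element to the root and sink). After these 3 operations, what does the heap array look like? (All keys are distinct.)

[83, 71, 56, 37, 15, 52, 36, 4, 34, 7, 9]

extract-max #1 returns 99:
  remove root 99; move last element 36 to root → [36, 89, 95, 71, 83, 52, 56, 4, 34, 7, 15, 37, 9]
  36 vs larger child 95 at index 2, swap → [95, 89, 36, 71, 83, 52, 56, 4, 34, 7, 15, 37, 9]
  36 vs larger child 56 at index 6, swap → [95, 89, 56, 71, 83, 52, 36, 4, 34, 7, 15, 37, 9]
extract-max #2 returns 95:
  remove root 95; move last element 9 to root → [9, 89, 56, 71, 83, 52, 36, 4, 34, 7, 15, 37]
  9 vs larger child 89 at index 1, swap → [89, 9, 56, 71, 83, 52, 36, 4, 34, 7, 15, 37]
  9 vs larger child 83 at index 4, swap → [89, 83, 56, 71, 9, 52, 36, 4, 34, 7, 15, 37]
  9 vs larger child 15 at index 10, swap → [89, 83, 56, 71, 15, 52, 36, 4, 34, 7, 9, 37]
extract-max #3 returns 89:
  remove root 89; move last element 37 to root → [37, 83, 56, 71, 15, 52, 36, 4, 34, 7, 9]
  37 vs larger child 83 at index 1, swap → [83, 37, 56, 71, 15, 52, 36, 4, 34, 7, 9]
  37 vs larger child 71 at index 3, swap → [83, 71, 56, 37, 15, 52, 36, 4, 34, 7, 9]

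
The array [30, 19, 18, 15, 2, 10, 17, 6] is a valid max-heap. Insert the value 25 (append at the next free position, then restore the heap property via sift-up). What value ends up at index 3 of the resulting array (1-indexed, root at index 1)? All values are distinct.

append 25 at index 9 → [30, 19, 18, 15, 2, 10, 17, 6, 25]
25 > parent 15 at index 4, swap → [30, 19, 18, 25, 2, 10, 17, 6, 15]
25 > parent 19 at index 2, swap → [30, 25, 18, 19, 2, 10, 17, 6, 15]
resulting array: [30, 25, 18, 19, 2, 10, 17, 6, 15]

18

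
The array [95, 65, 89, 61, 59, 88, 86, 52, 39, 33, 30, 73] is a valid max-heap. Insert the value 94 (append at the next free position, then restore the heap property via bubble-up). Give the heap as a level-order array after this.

[95, 65, 94, 61, 59, 89, 86, 52, 39, 33, 30, 73, 88]

append 94 at index 12 → [95, 65, 89, 61, 59, 88, 86, 52, 39, 33, 30, 73, 94]
94 > parent 88 at index 5, swap → [95, 65, 89, 61, 59, 94, 86, 52, 39, 33, 30, 73, 88]
94 > parent 89 at index 2, swap → [95, 65, 94, 61, 59, 89, 86, 52, 39, 33, 30, 73, 88]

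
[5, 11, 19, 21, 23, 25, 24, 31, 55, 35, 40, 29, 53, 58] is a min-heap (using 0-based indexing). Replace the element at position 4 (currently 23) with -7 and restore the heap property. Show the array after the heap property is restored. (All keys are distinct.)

[-7, 5, 19, 21, 11, 25, 24, 31, 55, 35, 40, 29, 53, 58]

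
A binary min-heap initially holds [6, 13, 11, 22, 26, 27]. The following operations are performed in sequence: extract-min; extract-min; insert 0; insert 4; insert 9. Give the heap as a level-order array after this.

[0, 13, 4, 26, 22, 27, 9]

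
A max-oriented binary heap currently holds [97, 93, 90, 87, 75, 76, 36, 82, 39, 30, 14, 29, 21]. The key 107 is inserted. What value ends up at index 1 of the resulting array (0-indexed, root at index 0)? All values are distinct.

append 107 at index 13 → [97, 93, 90, 87, 75, 76, 36, 82, 39, 30, 14, 29, 21, 107]
107 > parent 36 at index 6, swap → [97, 93, 90, 87, 75, 76, 107, 82, 39, 30, 14, 29, 21, 36]
107 > parent 90 at index 2, swap → [97, 93, 107, 87, 75, 76, 90, 82, 39, 30, 14, 29, 21, 36]
107 > parent 97 at index 0, swap → [107, 93, 97, 87, 75, 76, 90, 82, 39, 30, 14, 29, 21, 36]
resulting array: [107, 93, 97, 87, 75, 76, 90, 82, 39, 30, 14, 29, 21, 36]

93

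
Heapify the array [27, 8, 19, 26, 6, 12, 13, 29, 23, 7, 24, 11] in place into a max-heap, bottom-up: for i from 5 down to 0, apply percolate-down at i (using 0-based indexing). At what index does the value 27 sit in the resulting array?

sift down from index 5: already satisfies heap property
sift down from index 4:
  6 vs larger child 24 at index 10, swap → [27, 8, 19, 26, 24, 12, 13, 29, 23, 7, 6, 11]
sift down from index 3:
  26 vs larger child 29 at index 7, swap → [27, 8, 19, 29, 24, 12, 13, 26, 23, 7, 6, 11]
sift down from index 2: already satisfies heap property
sift down from index 1:
  8 vs larger child 29 at index 3, swap → [27, 29, 19, 8, 24, 12, 13, 26, 23, 7, 6, 11]
  8 vs larger child 26 at index 7, swap → [27, 29, 19, 26, 24, 12, 13, 8, 23, 7, 6, 11]
sift down from index 0:
  27 vs larger child 29 at index 1, swap → [29, 27, 19, 26, 24, 12, 13, 8, 23, 7, 6, 11]
resulting array: [29, 27, 19, 26, 24, 12, 13, 8, 23, 7, 6, 11]

1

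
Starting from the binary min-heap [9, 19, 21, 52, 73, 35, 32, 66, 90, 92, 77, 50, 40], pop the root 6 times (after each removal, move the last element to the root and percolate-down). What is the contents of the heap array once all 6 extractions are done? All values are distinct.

[50, 52, 77, 66, 73, 90, 92]

extract-min #1 returns 9:
  remove root 9; move last element 40 to root → [40, 19, 21, 52, 73, 35, 32, 66, 90, 92, 77, 50]
  40 vs smaller child 19 at index 1, swap → [19, 40, 21, 52, 73, 35, 32, 66, 90, 92, 77, 50]
extract-min #2 returns 19:
  remove root 19; move last element 50 to root → [50, 40, 21, 52, 73, 35, 32, 66, 90, 92, 77]
  50 vs smaller child 21 at index 2, swap → [21, 40, 50, 52, 73, 35, 32, 66, 90, 92, 77]
  50 vs smaller child 32 at index 6, swap → [21, 40, 32, 52, 73, 35, 50, 66, 90, 92, 77]
extract-min #3 returns 21:
  remove root 21; move last element 77 to root → [77, 40, 32, 52, 73, 35, 50, 66, 90, 92]
  77 vs smaller child 32 at index 2, swap → [32, 40, 77, 52, 73, 35, 50, 66, 90, 92]
  77 vs smaller child 35 at index 5, swap → [32, 40, 35, 52, 73, 77, 50, 66, 90, 92]
extract-min #4 returns 32:
  remove root 32; move last element 92 to root → [92, 40, 35, 52, 73, 77, 50, 66, 90]
  92 vs smaller child 35 at index 2, swap → [35, 40, 92, 52, 73, 77, 50, 66, 90]
  92 vs smaller child 50 at index 6, swap → [35, 40, 50, 52, 73, 77, 92, 66, 90]
extract-min #5 returns 35:
  remove root 35; move last element 90 to root → [90, 40, 50, 52, 73, 77, 92, 66]
  90 vs smaller child 40 at index 1, swap → [40, 90, 50, 52, 73, 77, 92, 66]
  90 vs smaller child 52 at index 3, swap → [40, 52, 50, 90, 73, 77, 92, 66]
  90 vs only child 66 at index 7, swap → [40, 52, 50, 66, 73, 77, 92, 90]
extract-min #6 returns 40:
  remove root 40; move last element 90 to root → [90, 52, 50, 66, 73, 77, 92]
  90 vs smaller child 50 at index 2, swap → [50, 52, 90, 66, 73, 77, 92]
  90 vs smaller child 77 at index 5, swap → [50, 52, 77, 66, 73, 90, 92]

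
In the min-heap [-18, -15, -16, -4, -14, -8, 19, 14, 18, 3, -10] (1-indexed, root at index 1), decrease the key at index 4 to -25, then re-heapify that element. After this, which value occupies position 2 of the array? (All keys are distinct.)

set index 4 from -4 to -25 → [-18, -15, -16, -25, -14, -8, 19, 14, 18, 3, -10]
-25 < parent -15 at index 2, swap → [-18, -25, -16, -15, -14, -8, 19, 14, 18, 3, -10]
-25 < parent -18 at index 1, swap → [-25, -18, -16, -15, -14, -8, 19, 14, 18, 3, -10]
resulting array: [-25, -18, -16, -15, -14, -8, 19, 14, 18, 3, -10]

-18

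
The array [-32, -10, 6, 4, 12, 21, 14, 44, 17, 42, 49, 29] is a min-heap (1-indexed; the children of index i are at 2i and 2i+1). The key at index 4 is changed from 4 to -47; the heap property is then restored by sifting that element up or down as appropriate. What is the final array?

set index 4 from 4 to -47 → [-32, -10, 6, -47, 12, 21, 14, 44, 17, 42, 49, 29]
-47 < parent -10 at index 2, swap → [-32, -47, 6, -10, 12, 21, 14, 44, 17, 42, 49, 29]
-47 < parent -32 at index 1, swap → [-47, -32, 6, -10, 12, 21, 14, 44, 17, 42, 49, 29]

[-47, -32, 6, -10, 12, 21, 14, 44, 17, 42, 49, 29]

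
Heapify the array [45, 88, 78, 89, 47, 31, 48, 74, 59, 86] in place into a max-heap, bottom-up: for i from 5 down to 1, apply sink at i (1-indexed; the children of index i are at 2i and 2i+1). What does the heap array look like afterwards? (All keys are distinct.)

[89, 88, 78, 74, 86, 31, 48, 45, 59, 47]

sift down from index 5:
  47 vs only child 86 at index 10, swap → [45, 88, 78, 89, 86, 31, 48, 74, 59, 47]
sift down from index 4: already satisfies heap property
sift down from index 3: already satisfies heap property
sift down from index 2:
  88 vs larger child 89 at index 4, swap → [45, 89, 78, 88, 86, 31, 48, 74, 59, 47]
sift down from index 1:
  45 vs larger child 89 at index 2, swap → [89, 45, 78, 88, 86, 31, 48, 74, 59, 47]
  45 vs larger child 88 at index 4, swap → [89, 88, 78, 45, 86, 31, 48, 74, 59, 47]
  45 vs larger child 74 at index 8, swap → [89, 88, 78, 74, 86, 31, 48, 45, 59, 47]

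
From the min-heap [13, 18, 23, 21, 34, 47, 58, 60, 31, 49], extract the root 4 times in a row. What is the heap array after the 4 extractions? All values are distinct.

[31, 34, 47, 49, 58, 60]

extract-min #1 returns 13:
  remove root 13; move last element 49 to root → [49, 18, 23, 21, 34, 47, 58, 60, 31]
  49 vs smaller child 18 at index 1, swap → [18, 49, 23, 21, 34, 47, 58, 60, 31]
  49 vs smaller child 21 at index 3, swap → [18, 21, 23, 49, 34, 47, 58, 60, 31]
  49 vs smaller child 31 at index 8, swap → [18, 21, 23, 31, 34, 47, 58, 60, 49]
extract-min #2 returns 18:
  remove root 18; move last element 49 to root → [49, 21, 23, 31, 34, 47, 58, 60]
  49 vs smaller child 21 at index 1, swap → [21, 49, 23, 31, 34, 47, 58, 60]
  49 vs smaller child 31 at index 3, swap → [21, 31, 23, 49, 34, 47, 58, 60]
extract-min #3 returns 21:
  remove root 21; move last element 60 to root → [60, 31, 23, 49, 34, 47, 58]
  60 vs smaller child 23 at index 2, swap → [23, 31, 60, 49, 34, 47, 58]
  60 vs smaller child 47 at index 5, swap → [23, 31, 47, 49, 34, 60, 58]
extract-min #4 returns 23:
  remove root 23; move last element 58 to root → [58, 31, 47, 49, 34, 60]
  58 vs smaller child 31 at index 1, swap → [31, 58, 47, 49, 34, 60]
  58 vs smaller child 34 at index 4, swap → [31, 34, 47, 49, 58, 60]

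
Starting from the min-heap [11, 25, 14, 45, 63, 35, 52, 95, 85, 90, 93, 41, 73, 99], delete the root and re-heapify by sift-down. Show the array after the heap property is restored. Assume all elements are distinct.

[14, 25, 35, 45, 63, 41, 52, 95, 85, 90, 93, 99, 73]

remove root 11; move last element 99 to root → [99, 25, 14, 45, 63, 35, 52, 95, 85, 90, 93, 41, 73]
99 vs smaller child 14 at index 2, swap → [14, 25, 99, 45, 63, 35, 52, 95, 85, 90, 93, 41, 73]
99 vs smaller child 35 at index 5, swap → [14, 25, 35, 45, 63, 99, 52, 95, 85, 90, 93, 41, 73]
99 vs smaller child 41 at index 11, swap → [14, 25, 35, 45, 63, 41, 52, 95, 85, 90, 93, 99, 73]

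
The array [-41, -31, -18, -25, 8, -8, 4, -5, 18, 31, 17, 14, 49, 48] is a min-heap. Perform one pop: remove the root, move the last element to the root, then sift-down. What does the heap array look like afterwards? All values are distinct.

remove root -41; move last element 48 to root → [48, -31, -18, -25, 8, -8, 4, -5, 18, 31, 17, 14, 49]
48 vs smaller child -31 at index 1, swap → [-31, 48, -18, -25, 8, -8, 4, -5, 18, 31, 17, 14, 49]
48 vs smaller child -25 at index 3, swap → [-31, -25, -18, 48, 8, -8, 4, -5, 18, 31, 17, 14, 49]
48 vs smaller child -5 at index 7, swap → [-31, -25, -18, -5, 8, -8, 4, 48, 18, 31, 17, 14, 49]

[-31, -25, -18, -5, 8, -8, 4, 48, 18, 31, 17, 14, 49]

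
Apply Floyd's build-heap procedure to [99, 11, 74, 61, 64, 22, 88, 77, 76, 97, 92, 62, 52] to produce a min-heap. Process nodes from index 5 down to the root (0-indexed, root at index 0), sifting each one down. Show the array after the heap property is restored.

[11, 61, 22, 76, 64, 52, 88, 77, 99, 97, 92, 62, 74]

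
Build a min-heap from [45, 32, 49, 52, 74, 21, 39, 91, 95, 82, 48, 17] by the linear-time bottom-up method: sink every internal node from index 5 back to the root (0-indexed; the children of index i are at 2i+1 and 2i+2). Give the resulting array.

sift down from index 5:
  21 vs only child 17 at index 11, swap → [45, 32, 49, 52, 74, 17, 39, 91, 95, 82, 48, 21]
sift down from index 4:
  74 vs smaller child 48 at index 10, swap → [45, 32, 49, 52, 48, 17, 39, 91, 95, 82, 74, 21]
sift down from index 3: already satisfies heap property
sift down from index 2:
  49 vs smaller child 17 at index 5, swap → [45, 32, 17, 52, 48, 49, 39, 91, 95, 82, 74, 21]
  49 vs only child 21 at index 11, swap → [45, 32, 17, 52, 48, 21, 39, 91, 95, 82, 74, 49]
sift down from index 1: already satisfies heap property
sift down from index 0:
  45 vs smaller child 17 at index 2, swap → [17, 32, 45, 52, 48, 21, 39, 91, 95, 82, 74, 49]
  45 vs smaller child 21 at index 5, swap → [17, 32, 21, 52, 48, 45, 39, 91, 95, 82, 74, 49]

[17, 32, 21, 52, 48, 45, 39, 91, 95, 82, 74, 49]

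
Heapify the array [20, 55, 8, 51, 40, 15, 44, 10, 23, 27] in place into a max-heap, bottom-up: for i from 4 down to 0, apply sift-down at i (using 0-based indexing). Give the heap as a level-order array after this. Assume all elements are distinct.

[55, 51, 44, 23, 40, 15, 8, 10, 20, 27]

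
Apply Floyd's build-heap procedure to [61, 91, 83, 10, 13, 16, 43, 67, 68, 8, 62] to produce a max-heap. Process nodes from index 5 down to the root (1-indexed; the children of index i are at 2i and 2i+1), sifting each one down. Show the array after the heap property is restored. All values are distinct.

[91, 68, 83, 67, 62, 16, 43, 61, 10, 8, 13]

sift down from index 5:
  13 vs larger child 62 at index 11, swap → [61, 91, 83, 10, 62, 16, 43, 67, 68, 8, 13]
sift down from index 4:
  10 vs larger child 68 at index 9, swap → [61, 91, 83, 68, 62, 16, 43, 67, 10, 8, 13]
sift down from index 3: already satisfies heap property
sift down from index 2: already satisfies heap property
sift down from index 1:
  61 vs larger child 91 at index 2, swap → [91, 61, 83, 68, 62, 16, 43, 67, 10, 8, 13]
  61 vs larger child 68 at index 4, swap → [91, 68, 83, 61, 62, 16, 43, 67, 10, 8, 13]
  61 vs larger child 67 at index 8, swap → [91, 68, 83, 67, 62, 16, 43, 61, 10, 8, 13]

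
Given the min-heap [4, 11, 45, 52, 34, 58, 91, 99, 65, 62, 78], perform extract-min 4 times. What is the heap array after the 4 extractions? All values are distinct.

[52, 62, 58, 65, 99, 78, 91]

extract-min #1 returns 4:
  remove root 4; move last element 78 to root → [78, 11, 45, 52, 34, 58, 91, 99, 65, 62]
  78 vs smaller child 11 at index 1, swap → [11, 78, 45, 52, 34, 58, 91, 99, 65, 62]
  78 vs smaller child 34 at index 4, swap → [11, 34, 45, 52, 78, 58, 91, 99, 65, 62]
  78 vs only child 62 at index 9, swap → [11, 34, 45, 52, 62, 58, 91, 99, 65, 78]
extract-min #2 returns 11:
  remove root 11; move last element 78 to root → [78, 34, 45, 52, 62, 58, 91, 99, 65]
  78 vs smaller child 34 at index 1, swap → [34, 78, 45, 52, 62, 58, 91, 99, 65]
  78 vs smaller child 52 at index 3, swap → [34, 52, 45, 78, 62, 58, 91, 99, 65]
  78 vs smaller child 65 at index 8, swap → [34, 52, 45, 65, 62, 58, 91, 99, 78]
extract-min #3 returns 34:
  remove root 34; move last element 78 to root → [78, 52, 45, 65, 62, 58, 91, 99]
  78 vs smaller child 45 at index 2, swap → [45, 52, 78, 65, 62, 58, 91, 99]
  78 vs smaller child 58 at index 5, swap → [45, 52, 58, 65, 62, 78, 91, 99]
extract-min #4 returns 45:
  remove root 45; move last element 99 to root → [99, 52, 58, 65, 62, 78, 91]
  99 vs smaller child 52 at index 1, swap → [52, 99, 58, 65, 62, 78, 91]
  99 vs smaller child 62 at index 4, swap → [52, 62, 58, 65, 99, 78, 91]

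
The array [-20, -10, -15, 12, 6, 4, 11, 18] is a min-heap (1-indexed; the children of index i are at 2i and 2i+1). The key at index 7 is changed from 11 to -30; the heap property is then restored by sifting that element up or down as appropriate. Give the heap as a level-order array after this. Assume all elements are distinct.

[-30, -10, -20, 12, 6, 4, -15, 18]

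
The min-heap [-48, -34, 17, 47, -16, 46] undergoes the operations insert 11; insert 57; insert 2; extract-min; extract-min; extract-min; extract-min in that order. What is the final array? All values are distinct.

[11, 17, 46, 57, 47]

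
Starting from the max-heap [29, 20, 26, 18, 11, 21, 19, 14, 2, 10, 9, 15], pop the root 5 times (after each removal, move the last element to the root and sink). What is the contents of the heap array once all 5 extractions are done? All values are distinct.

extract-max #1 returns 29:
  remove root 29; move last element 15 to root → [15, 20, 26, 18, 11, 21, 19, 14, 2, 10, 9]
  15 vs larger child 26 at index 2, swap → [26, 20, 15, 18, 11, 21, 19, 14, 2, 10, 9]
  15 vs larger child 21 at index 5, swap → [26, 20, 21, 18, 11, 15, 19, 14, 2, 10, 9]
extract-max #2 returns 26:
  remove root 26; move last element 9 to root → [9, 20, 21, 18, 11, 15, 19, 14, 2, 10]
  9 vs larger child 21 at index 2, swap → [21, 20, 9, 18, 11, 15, 19, 14, 2, 10]
  9 vs larger child 19 at index 6, swap → [21, 20, 19, 18, 11, 15, 9, 14, 2, 10]
extract-max #3 returns 21:
  remove root 21; move last element 10 to root → [10, 20, 19, 18, 11, 15, 9, 14, 2]
  10 vs larger child 20 at index 1, swap → [20, 10, 19, 18, 11, 15, 9, 14, 2]
  10 vs larger child 18 at index 3, swap → [20, 18, 19, 10, 11, 15, 9, 14, 2]
  10 vs larger child 14 at index 7, swap → [20, 18, 19, 14, 11, 15, 9, 10, 2]
extract-max #4 returns 20:
  remove root 20; move last element 2 to root → [2, 18, 19, 14, 11, 15, 9, 10]
  2 vs larger child 19 at index 2, swap → [19, 18, 2, 14, 11, 15, 9, 10]
  2 vs larger child 15 at index 5, swap → [19, 18, 15, 14, 11, 2, 9, 10]
extract-max #5 returns 19:
  remove root 19; move last element 10 to root → [10, 18, 15, 14, 11, 2, 9]
  10 vs larger child 18 at index 1, swap → [18, 10, 15, 14, 11, 2, 9]
  10 vs larger child 14 at index 3, swap → [18, 14, 15, 10, 11, 2, 9]

[18, 14, 15, 10, 11, 2, 9]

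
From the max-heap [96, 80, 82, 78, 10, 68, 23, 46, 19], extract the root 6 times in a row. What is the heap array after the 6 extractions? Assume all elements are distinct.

[23, 10, 19]

extract-max #1 returns 96:
  remove root 96; move last element 19 to root → [19, 80, 82, 78, 10, 68, 23, 46]
  19 vs larger child 82 at index 2, swap → [82, 80, 19, 78, 10, 68, 23, 46]
  19 vs larger child 68 at index 5, swap → [82, 80, 68, 78, 10, 19, 23, 46]
extract-max #2 returns 82:
  remove root 82; move last element 46 to root → [46, 80, 68, 78, 10, 19, 23]
  46 vs larger child 80 at index 1, swap → [80, 46, 68, 78, 10, 19, 23]
  46 vs larger child 78 at index 3, swap → [80, 78, 68, 46, 10, 19, 23]
extract-max #3 returns 80:
  remove root 80; move last element 23 to root → [23, 78, 68, 46, 10, 19]
  23 vs larger child 78 at index 1, swap → [78, 23, 68, 46, 10, 19]
  23 vs larger child 46 at index 3, swap → [78, 46, 68, 23, 10, 19]
extract-max #4 returns 78:
  remove root 78; move last element 19 to root → [19, 46, 68, 23, 10]
  19 vs larger child 68 at index 2, swap → [68, 46, 19, 23, 10]
extract-max #5 returns 68:
  remove root 68; move last element 10 to root → [10, 46, 19, 23]
  10 vs larger child 46 at index 1, swap → [46, 10, 19, 23]
  10 vs only child 23 at index 3, swap → [46, 23, 19, 10]
extract-max #6 returns 46:
  remove root 46; move last element 10 to root → [10, 23, 19]
  10 vs larger child 23 at index 1, swap → [23, 10, 19]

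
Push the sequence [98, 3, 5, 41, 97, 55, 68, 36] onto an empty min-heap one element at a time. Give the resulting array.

Insert 98:
  append 98 at index 0 → [98] (no swap needed)
Insert 3:
  append 3 at index 1 → [98, 3]
  3 < parent 98 at index 0, swap → [3, 98]
Insert 5:
  append 5 at index 2 → [3, 98, 5] (no swap needed)
Insert 41:
  append 41 at index 3 → [3, 98, 5, 41]
  41 < parent 98 at index 1, swap → [3, 41, 5, 98]
Insert 97:
  append 97 at index 4 → [3, 41, 5, 98, 97] (no swap needed)
Insert 55:
  append 55 at index 5 → [3, 41, 5, 98, 97, 55] (no swap needed)
Insert 68:
  append 68 at index 6 → [3, 41, 5, 98, 97, 55, 68] (no swap needed)
Insert 36:
  append 36 at index 7 → [3, 41, 5, 98, 97, 55, 68, 36]
  36 < parent 98 at index 3, swap → [3, 41, 5, 36, 97, 55, 68, 98]
  36 < parent 41 at index 1, swap → [3, 36, 5, 41, 97, 55, 68, 98]

[3, 36, 5, 41, 97, 55, 68, 98]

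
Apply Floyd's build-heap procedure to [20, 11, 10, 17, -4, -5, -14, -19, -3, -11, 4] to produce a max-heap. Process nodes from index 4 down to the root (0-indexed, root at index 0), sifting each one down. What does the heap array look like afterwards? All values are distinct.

sift down from index 4:
  -4 vs larger child 4 at index 10, swap → [20, 11, 10, 17, 4, -5, -14, -19, -3, -11, -4]
sift down from index 3: already satisfies heap property
sift down from index 2: already satisfies heap property
sift down from index 1:
  11 vs larger child 17 at index 3, swap → [20, 17, 10, 11, 4, -5, -14, -19, -3, -11, -4]
sift down from index 0: already satisfies heap property

[20, 17, 10, 11, 4, -5, -14, -19, -3, -11, -4]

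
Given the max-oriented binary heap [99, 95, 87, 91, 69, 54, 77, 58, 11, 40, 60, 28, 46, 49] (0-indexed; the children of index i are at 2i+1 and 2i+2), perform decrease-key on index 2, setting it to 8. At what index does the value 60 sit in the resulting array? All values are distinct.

10

set index 2 from 87 to 8 → [99, 95, 8, 91, 69, 54, 77, 58, 11, 40, 60, 28, 46, 49]
8 vs larger child 77 at index 6, swap → [99, 95, 77, 91, 69, 54, 8, 58, 11, 40, 60, 28, 46, 49]
8 vs only child 49 at index 13, swap → [99, 95, 77, 91, 69, 54, 49, 58, 11, 40, 60, 28, 46, 8]
resulting array: [99, 95, 77, 91, 69, 54, 49, 58, 11, 40, 60, 28, 46, 8]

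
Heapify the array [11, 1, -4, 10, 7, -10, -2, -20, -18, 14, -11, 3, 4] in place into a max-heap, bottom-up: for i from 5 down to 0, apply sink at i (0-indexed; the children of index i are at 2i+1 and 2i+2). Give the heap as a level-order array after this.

[14, 11, 4, 10, 7, 3, -2, -20, -18, 1, -11, -4, -10]

sift down from index 5:
  -10 vs larger child 4 at index 12, swap → [11, 1, -4, 10, 7, 4, -2, -20, -18, 14, -11, 3, -10]
sift down from index 4:
  7 vs larger child 14 at index 9, swap → [11, 1, -4, 10, 14, 4, -2, -20, -18, 7, -11, 3, -10]
sift down from index 3: already satisfies heap property
sift down from index 2:
  -4 vs larger child 4 at index 5, swap → [11, 1, 4, 10, 14, -4, -2, -20, -18, 7, -11, 3, -10]
  -4 vs larger child 3 at index 11, swap → [11, 1, 4, 10, 14, 3, -2, -20, -18, 7, -11, -4, -10]
sift down from index 1:
  1 vs larger child 14 at index 4, swap → [11, 14, 4, 10, 1, 3, -2, -20, -18, 7, -11, -4, -10]
  1 vs larger child 7 at index 9, swap → [11, 14, 4, 10, 7, 3, -2, -20, -18, 1, -11, -4, -10]
sift down from index 0:
  11 vs larger child 14 at index 1, swap → [14, 11, 4, 10, 7, 3, -2, -20, -18, 1, -11, -4, -10]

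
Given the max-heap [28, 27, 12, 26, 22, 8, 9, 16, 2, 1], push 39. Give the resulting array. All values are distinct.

[39, 28, 12, 26, 27, 8, 9, 16, 2, 1, 22]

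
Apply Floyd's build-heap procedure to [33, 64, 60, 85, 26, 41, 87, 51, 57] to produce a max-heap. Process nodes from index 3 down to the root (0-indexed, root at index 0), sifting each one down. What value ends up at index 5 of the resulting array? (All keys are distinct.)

sift down from index 3: already satisfies heap property
sift down from index 2:
  60 vs larger child 87 at index 6, swap → [33, 64, 87, 85, 26, 41, 60, 51, 57]
sift down from index 1:
  64 vs larger child 85 at index 3, swap → [33, 85, 87, 64, 26, 41, 60, 51, 57]
sift down from index 0:
  33 vs larger child 87 at index 2, swap → [87, 85, 33, 64, 26, 41, 60, 51, 57]
  33 vs larger child 60 at index 6, swap → [87, 85, 60, 64, 26, 41, 33, 51, 57]
resulting array: [87, 85, 60, 64, 26, 41, 33, 51, 57]

41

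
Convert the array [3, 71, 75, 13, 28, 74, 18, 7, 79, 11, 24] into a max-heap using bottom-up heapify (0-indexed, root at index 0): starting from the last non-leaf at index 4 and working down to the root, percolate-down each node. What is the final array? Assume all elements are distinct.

[79, 71, 75, 13, 28, 74, 18, 7, 3, 11, 24]

sift down from index 4: already satisfies heap property
sift down from index 3:
  13 vs larger child 79 at index 8, swap → [3, 71, 75, 79, 28, 74, 18, 7, 13, 11, 24]
sift down from index 2: already satisfies heap property
sift down from index 1:
  71 vs larger child 79 at index 3, swap → [3, 79, 75, 71, 28, 74, 18, 7, 13, 11, 24]
sift down from index 0:
  3 vs larger child 79 at index 1, swap → [79, 3, 75, 71, 28, 74, 18, 7, 13, 11, 24]
  3 vs larger child 71 at index 3, swap → [79, 71, 75, 3, 28, 74, 18, 7, 13, 11, 24]
  3 vs larger child 13 at index 8, swap → [79, 71, 75, 13, 28, 74, 18, 7, 3, 11, 24]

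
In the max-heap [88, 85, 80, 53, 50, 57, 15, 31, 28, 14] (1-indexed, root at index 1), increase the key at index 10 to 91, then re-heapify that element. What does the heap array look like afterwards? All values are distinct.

[91, 88, 80, 53, 85, 57, 15, 31, 28, 50]

set index 10 from 14 to 91 → [88, 85, 80, 53, 50, 57, 15, 31, 28, 91]
91 > parent 50 at index 5, swap → [88, 85, 80, 53, 91, 57, 15, 31, 28, 50]
91 > parent 85 at index 2, swap → [88, 91, 80, 53, 85, 57, 15, 31, 28, 50]
91 > parent 88 at index 1, swap → [91, 88, 80, 53, 85, 57, 15, 31, 28, 50]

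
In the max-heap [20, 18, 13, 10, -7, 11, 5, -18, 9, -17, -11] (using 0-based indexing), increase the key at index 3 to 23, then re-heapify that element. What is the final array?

[23, 20, 13, 18, -7, 11, 5, -18, 9, -17, -11]

set index 3 from 10 to 23 → [20, 18, 13, 23, -7, 11, 5, -18, 9, -17, -11]
23 > parent 18 at index 1, swap → [20, 23, 13, 18, -7, 11, 5, -18, 9, -17, -11]
23 > parent 20 at index 0, swap → [23, 20, 13, 18, -7, 11, 5, -18, 9, -17, -11]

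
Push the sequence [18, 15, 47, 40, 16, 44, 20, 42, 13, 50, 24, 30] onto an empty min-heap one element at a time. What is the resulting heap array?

[13, 15, 20, 16, 18, 30, 44, 42, 40, 50, 24, 47]

Insert 18:
  append 18 at index 0 → [18] (no swap needed)
Insert 15:
  append 15 at index 1 → [18, 15]
  15 < parent 18 at index 0, swap → [15, 18]
Insert 47:
  append 47 at index 2 → [15, 18, 47] (no swap needed)
Insert 40:
  append 40 at index 3 → [15, 18, 47, 40] (no swap needed)
Insert 16:
  append 16 at index 4 → [15, 18, 47, 40, 16]
  16 < parent 18 at index 1, swap → [15, 16, 47, 40, 18]
Insert 44:
  append 44 at index 5 → [15, 16, 47, 40, 18, 44]
  44 < parent 47 at index 2, swap → [15, 16, 44, 40, 18, 47]
Insert 20:
  append 20 at index 6 → [15, 16, 44, 40, 18, 47, 20]
  20 < parent 44 at index 2, swap → [15, 16, 20, 40, 18, 47, 44]
Insert 42:
  append 42 at index 7 → [15, 16, 20, 40, 18, 47, 44, 42] (no swap needed)
Insert 13:
  append 13 at index 8 → [15, 16, 20, 40, 18, 47, 44, 42, 13]
  13 < parent 40 at index 3, swap → [15, 16, 20, 13, 18, 47, 44, 42, 40]
  13 < parent 16 at index 1, swap → [15, 13, 20, 16, 18, 47, 44, 42, 40]
  13 < parent 15 at index 0, swap → [13, 15, 20, 16, 18, 47, 44, 42, 40]
Insert 50:
  append 50 at index 9 → [13, 15, 20, 16, 18, 47, 44, 42, 40, 50] (no swap needed)
Insert 24:
  append 24 at index 10 → [13, 15, 20, 16, 18, 47, 44, 42, 40, 50, 24] (no swap needed)
Insert 30:
  append 30 at index 11 → [13, 15, 20, 16, 18, 47, 44, 42, 40, 50, 24, 30]
  30 < parent 47 at index 5, swap → [13, 15, 20, 16, 18, 30, 44, 42, 40, 50, 24, 47]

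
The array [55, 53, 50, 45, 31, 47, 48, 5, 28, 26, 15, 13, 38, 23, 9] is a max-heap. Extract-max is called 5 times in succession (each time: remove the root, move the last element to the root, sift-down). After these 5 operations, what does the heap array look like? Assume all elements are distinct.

[45, 31, 38, 28, 26, 13, 23, 5, 9, 15]

extract-max #1 returns 55:
  remove root 55; move last element 9 to root → [9, 53, 50, 45, 31, 47, 48, 5, 28, 26, 15, 13, 38, 23]
  9 vs larger child 53 at index 1, swap → [53, 9, 50, 45, 31, 47, 48, 5, 28, 26, 15, 13, 38, 23]
  9 vs larger child 45 at index 3, swap → [53, 45, 50, 9, 31, 47, 48, 5, 28, 26, 15, 13, 38, 23]
  9 vs larger child 28 at index 8, swap → [53, 45, 50, 28, 31, 47, 48, 5, 9, 26, 15, 13, 38, 23]
extract-max #2 returns 53:
  remove root 53; move last element 23 to root → [23, 45, 50, 28, 31, 47, 48, 5, 9, 26, 15, 13, 38]
  23 vs larger child 50 at index 2, swap → [50, 45, 23, 28, 31, 47, 48, 5, 9, 26, 15, 13, 38]
  23 vs larger child 48 at index 6, swap → [50, 45, 48, 28, 31, 47, 23, 5, 9, 26, 15, 13, 38]
extract-max #3 returns 50:
  remove root 50; move last element 38 to root → [38, 45, 48, 28, 31, 47, 23, 5, 9, 26, 15, 13]
  38 vs larger child 48 at index 2, swap → [48, 45, 38, 28, 31, 47, 23, 5, 9, 26, 15, 13]
  38 vs larger child 47 at index 5, swap → [48, 45, 47, 28, 31, 38, 23, 5, 9, 26, 15, 13]
extract-max #4 returns 48:
  remove root 48; move last element 13 to root → [13, 45, 47, 28, 31, 38, 23, 5, 9, 26, 15]
  13 vs larger child 47 at index 2, swap → [47, 45, 13, 28, 31, 38, 23, 5, 9, 26, 15]
  13 vs larger child 38 at index 5, swap → [47, 45, 38, 28, 31, 13, 23, 5, 9, 26, 15]
extract-max #5 returns 47:
  remove root 47; move last element 15 to root → [15, 45, 38, 28, 31, 13, 23, 5, 9, 26]
  15 vs larger child 45 at index 1, swap → [45, 15, 38, 28, 31, 13, 23, 5, 9, 26]
  15 vs larger child 31 at index 4, swap → [45, 31, 38, 28, 15, 13, 23, 5, 9, 26]
  15 vs only child 26 at index 9, swap → [45, 31, 38, 28, 26, 13, 23, 5, 9, 15]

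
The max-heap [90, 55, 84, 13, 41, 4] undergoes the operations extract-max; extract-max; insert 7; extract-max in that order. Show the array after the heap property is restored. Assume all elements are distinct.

extract-max → returns 90:
  remove root 90; move last element 4 to root → [4, 55, 84, 13, 41]
  4 vs larger child 84 at index 2, swap → [84, 55, 4, 13, 41]
extract-max → returns 84:
  remove root 84; move last element 41 to root → [41, 55, 4, 13]
  41 vs larger child 55 at index 1, swap → [55, 41, 4, 13]
insert 7:
  append 7 at index 4 → [55, 41, 4, 13, 7] (no swap needed)
extract-max → returns 55:
  remove root 55; move last element 7 to root → [7, 41, 4, 13]
  7 vs larger child 41 at index 1, swap → [41, 7, 4, 13]
  7 vs only child 13 at index 3, swap → [41, 13, 4, 7]

[41, 13, 4, 7]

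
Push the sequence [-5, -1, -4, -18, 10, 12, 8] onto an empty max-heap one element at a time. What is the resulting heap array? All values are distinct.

[12, -1, 10, -18, -5, -4, 8]

Insert -5:
  append -5 at index 0 → [-5] (no swap needed)
Insert -1:
  append -1 at index 1 → [-5, -1]
  -1 > parent -5 at index 0, swap → [-1, -5]
Insert -4:
  append -4 at index 2 → [-1, -5, -4] (no swap needed)
Insert -18:
  append -18 at index 3 → [-1, -5, -4, -18] (no swap needed)
Insert 10:
  append 10 at index 4 → [-1, -5, -4, -18, 10]
  10 > parent -5 at index 1, swap → [-1, 10, -4, -18, -5]
  10 > parent -1 at index 0, swap → [10, -1, -4, -18, -5]
Insert 12:
  append 12 at index 5 → [10, -1, -4, -18, -5, 12]
  12 > parent -4 at index 2, swap → [10, -1, 12, -18, -5, -4]
  12 > parent 10 at index 0, swap → [12, -1, 10, -18, -5, -4]
Insert 8:
  append 8 at index 6 → [12, -1, 10, -18, -5, -4, 8] (no swap needed)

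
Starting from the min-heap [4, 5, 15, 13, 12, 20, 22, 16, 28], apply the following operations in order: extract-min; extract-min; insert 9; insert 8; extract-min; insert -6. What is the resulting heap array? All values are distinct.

extract-min → returns 4:
  remove root 4; move last element 28 to root → [28, 5, 15, 13, 12, 20, 22, 16]
  28 vs smaller child 5 at index 1, swap → [5, 28, 15, 13, 12, 20, 22, 16]
  28 vs smaller child 12 at index 4, swap → [5, 12, 15, 13, 28, 20, 22, 16]
extract-min → returns 5:
  remove root 5; move last element 16 to root → [16, 12, 15, 13, 28, 20, 22]
  16 vs smaller child 12 at index 1, swap → [12, 16, 15, 13, 28, 20, 22]
  16 vs smaller child 13 at index 3, swap → [12, 13, 15, 16, 28, 20, 22]
insert 9:
  append 9 at index 7 → [12, 13, 15, 16, 28, 20, 22, 9]
  9 < parent 16 at index 3, swap → [12, 13, 15, 9, 28, 20, 22, 16]
  9 < parent 13 at index 1, swap → [12, 9, 15, 13, 28, 20, 22, 16]
  9 < parent 12 at index 0, swap → [9, 12, 15, 13, 28, 20, 22, 16]
insert 8:
  append 8 at index 8 → [9, 12, 15, 13, 28, 20, 22, 16, 8]
  8 < parent 13 at index 3, swap → [9, 12, 15, 8, 28, 20, 22, 16, 13]
  8 < parent 12 at index 1, swap → [9, 8, 15, 12, 28, 20, 22, 16, 13]
  8 < parent 9 at index 0, swap → [8, 9, 15, 12, 28, 20, 22, 16, 13]
extract-min → returns 8:
  remove root 8; move last element 13 to root → [13, 9, 15, 12, 28, 20, 22, 16]
  13 vs smaller child 9 at index 1, swap → [9, 13, 15, 12, 28, 20, 22, 16]
  13 vs smaller child 12 at index 3, swap → [9, 12, 15, 13, 28, 20, 22, 16]
insert -6:
  append -6 at index 8 → [9, 12, 15, 13, 28, 20, 22, 16, -6]
  -6 < parent 13 at index 3, swap → [9, 12, 15, -6, 28, 20, 22, 16, 13]
  -6 < parent 12 at index 1, swap → [9, -6, 15, 12, 28, 20, 22, 16, 13]
  -6 < parent 9 at index 0, swap → [-6, 9, 15, 12, 28, 20, 22, 16, 13]

[-6, 9, 15, 12, 28, 20, 22, 16, 13]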